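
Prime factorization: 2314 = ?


2314 / 2 = 1157
1157 / 13 = 89
89 / 89 = 1
2314 = 2 × 13 × 89


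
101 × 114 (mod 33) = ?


101 × 114 = 11514
11514 mod 33 = 30


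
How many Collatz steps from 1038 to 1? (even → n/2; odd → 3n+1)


1038 → 519 → 1558 → 779 → 2338 → 1169 → 3508 → 1754 → 877 → 2632 → 1316 → 658 → 329 → 988 → 494 → 247 → 742 → 371 → 1114 → 557 → 1672 → 836 → 418 → 209 → 628 → 314 → 157 → 472 → 236 → 118 → 59 → 178 → 89 → 268 → 134 → 67 → 202 → 101 → 304 → 152 → 76 → 38 → 19 → 58 → 29 → 88 → 44 → 22 → 11 → 34 → 17 → 52 → 26 → 13 → 40 → 20 → 10 → 5 → 16 → 8 → 4 → 2 → 1
Total steps = 62

62 steps


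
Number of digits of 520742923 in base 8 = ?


520742923 in base 8 = 3702364013
Number of digits = 10

10 digits (base 8)


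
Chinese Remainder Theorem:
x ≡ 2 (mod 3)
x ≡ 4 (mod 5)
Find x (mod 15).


M = 3*5 = 15
M1 = M/3 = 5, M2 = M/5 = 3
M1^(-1) mod 3 = 2, M2^(-1) mod 5 = 2
x = 2*5*2 + 4*3*2 = 44
44 mod 15 = 14
Check: 14 mod 3 = 2 ✓, 14 mod 5 = 4 ✓

x ≡ 14 (mod 15)


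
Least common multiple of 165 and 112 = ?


GCD(165, 112) = 1
LCM = 165*112/1 = 18480/1 = 18480

LCM = 18480


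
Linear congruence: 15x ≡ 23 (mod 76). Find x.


GCD(15, 76) = 1, unique solution
a^(-1) mod 76 = 71
x = 71 * 23 mod 76 = 37

x ≡ 37 (mod 76)


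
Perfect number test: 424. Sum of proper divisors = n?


Proper divisors of 424: 1, 2, 4, 8, 53, 106, 212
Sum = 1 + 2 + 4 + 8 + 53 + 106 + 212 = 386

No, 424 is not perfect (386 ≠ 424)


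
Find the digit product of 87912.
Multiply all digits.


8 × 7 × 9 × 1 × 2 = 1008


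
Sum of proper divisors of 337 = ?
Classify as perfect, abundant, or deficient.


Proper divisors: 1
Sum = 1 = 1
1 < 337 → deficient

s(337) = 1 (deficient)


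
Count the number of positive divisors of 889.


889 = 7^1 × 127^1
d(889) = (1+1) × (1+1) = 4

4 divisors


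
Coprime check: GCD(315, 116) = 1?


Euclidean algorithm:
315 = 2 * 116 + 83
116 = 1 * 83 + 33
83 = 2 * 33 + 17
33 = 1 * 17 + 16
17 = 1 * 16 + 1
16 = 16 * 1 + 0
GCD(315, 116) = 1

Yes, coprime (GCD = 1)


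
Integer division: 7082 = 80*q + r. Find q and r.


7082 = 80 * 88 + 42
Check: 7040 + 42 = 7082

q = 88, r = 42


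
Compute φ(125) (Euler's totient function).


125 = 5^3
Prime factors: 5
φ(125) = 125 × (1-1/5)
= 125 × 4/5 = 100

φ(125) = 100


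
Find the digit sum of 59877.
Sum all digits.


5 + 9 + 8 + 7 + 7 = 36


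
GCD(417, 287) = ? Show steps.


417 = 1 * 287 + 130
287 = 2 * 130 + 27
130 = 4 * 27 + 22
27 = 1 * 22 + 5
22 = 4 * 5 + 2
5 = 2 * 2 + 1
2 = 2 * 1 + 0
GCD = 1


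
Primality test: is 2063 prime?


Check divisors up to sqrt(2063) = 45.4203
No divisors found.
2063 is prime.

Yes, 2063 is prime


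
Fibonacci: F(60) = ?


Sequence: 1, 1, 2, 3, 5, 8, 13, 21, 34, 55, 89, 144, 233, 377, 610, 987, 1597, 2584, 4181, 6765, 10946, 17711, 28657, 46368, 75025, 121393, 196418, 317811, 514229, 832040, 1346269, 2178309, 3524578, 5702887, 9227465, 14930352, 24157817, 39088169, 63245986, 102334155, 165580141, 267914296, 433494437, 701408733, 1134903170, 1836311903, 2971215073, 4807526976, 7778742049, 12586269025, 20365011074, 32951280099, 53316291173, 86267571272, 139583862445, 225851433717, 365435296162, 591286729879, 956722026041, 1548008755920
F(60) = 1548008755920


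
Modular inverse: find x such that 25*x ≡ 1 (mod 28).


Use the extended Euclidean algorithm on (28, 25); each row r = 28*s + 25*t:
r=28, s=1, t=0
r=25, s=0, t=1
q=1: r=3, s=1, t=-1   [28*(1) + 25*(-1) = 3]
q=8: r=1, s=-8, t=9   [28*(-8) + 25*(9) = 1]
q=3: r=0, s=25, t=-28   [28*(25) + 25*(-28) = 0]
GCD = 1 with t = 9, so 25*(9) ≡ 1 (mod 28)
Inverse = 9 mod 28 = 9
Check: 25 * 9 = 225 ≡ 1 (mod 28)

25^(-1) ≡ 9 (mod 28)


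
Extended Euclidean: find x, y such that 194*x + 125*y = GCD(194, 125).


Tabular extended Euclidean (each row: r = 194*s + 125*t):
r=194, s=1, t=0
r=125, s=0, t=1
q=1: r=69, s=1, t=-1   [194*(1) + 125*(-1) = 69]
q=1: r=56, s=-1, t=2   [194*(-1) + 125*(2) = 56]
q=1: r=13, s=2, t=-3   [194*(2) + 125*(-3) = 13]
q=4: r=4, s=-9, t=14   [194*(-9) + 125*(14) = 4]
q=3: r=1, s=29, t=-45   [194*(29) + 125*(-45) = 1]
q=4: r=0, s=-125, t=194   [194*(-125) + 125*(194) = 0]
GCD = 1; from the row with r=1: x=29, y=-45
Check: 194*(29) + 125*(-45) = 5626 - 5625 = 1

GCD = 1, x = 29, y = -45


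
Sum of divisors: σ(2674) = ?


Divisors of 2674: 1, 2, 7, 14, 191, 382, 1337, 2674
Sum = 1 + 2 + 7 + 14 + 191 + 382 + 1337 + 2674 = 4608

σ(2674) = 4608


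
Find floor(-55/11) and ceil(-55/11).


-55/11 = -5.0000
floor = -5
ceil = -5

floor = -5, ceil = -5


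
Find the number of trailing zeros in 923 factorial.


floor(923/5) = 184
floor(923/25) = 36
floor(923/125) = 7
floor(923/625) = 1
Total = 228

228 trailing zeros


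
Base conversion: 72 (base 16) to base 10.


72 (base 16) = 114 (decimal)
114 (decimal) = 114 (base 10)


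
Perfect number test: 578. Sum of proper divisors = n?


Proper divisors of 578: 1, 2, 17, 34, 289
Sum = 1 + 2 + 17 + 34 + 289 = 343

No, 578 is not perfect (343 ≠ 578)


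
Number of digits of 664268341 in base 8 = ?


664268341 in base 8 = 4745767065
Number of digits = 10

10 digits (base 8)


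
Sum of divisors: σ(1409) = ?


Divisors of 1409: 1, 1409
Sum = 1 + 1409 = 1410

σ(1409) = 1410


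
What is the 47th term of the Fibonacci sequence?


Sequence: 1, 1, 2, 3, 5, 8, 13, 21, 34, 55, 89, 144, 233, 377, 610, 987, 1597, 2584, 4181, 6765, 10946, 17711, 28657, 46368, 75025, 121393, 196418, 317811, 514229, 832040, 1346269, 2178309, 3524578, 5702887, 9227465, 14930352, 24157817, 39088169, 63245986, 102334155, 165580141, 267914296, 433494437, 701408733, 1134903170, 1836311903, 2971215073
F(47) = 2971215073


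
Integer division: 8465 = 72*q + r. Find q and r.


8465 = 72 * 117 + 41
Check: 8424 + 41 = 8465

q = 117, r = 41


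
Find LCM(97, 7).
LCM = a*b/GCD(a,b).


GCD(97, 7) = 1
LCM = 97*7/1 = 679/1 = 679

LCM = 679


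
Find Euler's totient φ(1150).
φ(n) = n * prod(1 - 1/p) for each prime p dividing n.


1150 = 2 × 5^2 × 23
Prime factors: 2, 5, 23
φ(1150) = 1150 × (1-1/2) × (1-1/5) × (1-1/23)
= 1150 × 1/2 × 4/5 × 22/23 = 440

φ(1150) = 440


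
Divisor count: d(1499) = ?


1499 = 1499^1
d(1499) = (1+1) = 2

2 divisors


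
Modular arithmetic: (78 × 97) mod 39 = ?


78 × 97 = 7566
7566 mod 39 = 0


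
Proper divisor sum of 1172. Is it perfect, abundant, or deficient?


Proper divisors: 1, 2, 4, 293, 586
Sum = 1 + 2 + 4 + 293 + 586 = 886
886 < 1172 → deficient

s(1172) = 886 (deficient)


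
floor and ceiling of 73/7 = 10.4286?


73/7 = 10.4286
floor = 10
ceil = 11

floor = 10, ceil = 11


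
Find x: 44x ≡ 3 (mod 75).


GCD(44, 75) = 1, unique solution
a^(-1) mod 75 = 29
x = 29 * 3 mod 75 = 12

x ≡ 12 (mod 75)


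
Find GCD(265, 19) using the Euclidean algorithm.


265 = 13 * 19 + 18
19 = 1 * 18 + 1
18 = 18 * 1 + 0
GCD = 1


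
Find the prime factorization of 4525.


4525 / 5 = 905
905 / 5 = 181
181 / 181 = 1
4525 = 5^2 × 181


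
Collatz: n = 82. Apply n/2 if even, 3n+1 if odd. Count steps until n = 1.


82 → 41 → 124 → 62 → 31 → 94 → 47 → 142 → 71 → 214 → 107 → 322 → 161 → 484 → 242 → 121 → 364 → 182 → 91 → 274 → 137 → 412 → 206 → 103 → 310 → 155 → 466 → 233 → 700 → 350 → 175 → 526 → 263 → 790 → 395 → 1186 → 593 → 1780 → 890 → 445 → 1336 → 668 → 334 → 167 → 502 → 251 → 754 → 377 → 1132 → 566 → 283 → 850 → 425 → 1276 → 638 → 319 → 958 → 479 → 1438 → 719 → 2158 → 1079 → 3238 → 1619 → 4858 → 2429 → 7288 → 3644 → 1822 → 911 → 2734 → 1367 → 4102 → 2051 → 6154 → 3077 → 9232 → 4616 → 2308 → 1154 → 577 → 1732 → 866 → 433 → 1300 → 650 → 325 → 976 → 488 → 244 → 122 → 61 → 184 → 92 → 46 → 23 → 70 → 35 → 106 → 53 → 160 → 80 → 40 → 20 → 10 → 5 → 16 → 8 → 4 → 2 → 1
Total steps = 110

110 steps


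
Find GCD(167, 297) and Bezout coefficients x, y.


Tabular extended Euclidean (each row: r = 167*s + 297*t):
r=167, s=1, t=0
r=297, s=0, t=1
q=0: r=167, s=1, t=0   [167*(1) + 297*(0) = 167]
q=1: r=130, s=-1, t=1   [167*(-1) + 297*(1) = 130]
q=1: r=37, s=2, t=-1   [167*(2) + 297*(-1) = 37]
q=3: r=19, s=-7, t=4   [167*(-7) + 297*(4) = 19]
q=1: r=18, s=9, t=-5   [167*(9) + 297*(-5) = 18]
q=1: r=1, s=-16, t=9   [167*(-16) + 297*(9) = 1]
q=18: r=0, s=297, t=-167   [167*(297) + 297*(-167) = 0]
GCD = 1; from the row with r=1: x=-16, y=9
Check: 167*(-16) + 297*(9) = -2672 + 2673 = 1

GCD = 1, x = -16, y = 9


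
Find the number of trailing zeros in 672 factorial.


floor(672/5) = 134
floor(672/25) = 26
floor(672/125) = 5
floor(672/625) = 1
Total = 166

166 trailing zeros


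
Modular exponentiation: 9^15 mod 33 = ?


9^1 mod 33 = 9
9^2 mod 33 = 15
9^3 mod 33 = 3
9^4 mod 33 = 27
9^5 mod 33 = 12
9^6 mod 33 = 9
9^7 mod 33 = 15
9^8 mod 33 = 3
9^9 mod 33 = 27
9^10 mod 33 = 12
9^11 mod 33 = 9
9^12 mod 33 = 15
9^13 mod 33 = 3
9^14 mod 33 = 27
9^15 mod 33 = 12


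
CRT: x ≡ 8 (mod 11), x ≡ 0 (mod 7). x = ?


M = 11*7 = 77
M1 = M/11 = 7, M2 = M/7 = 11
M1^(-1) mod 11 = 8, M2^(-1) mod 7 = 2
x = 8*7*8 + 0*11*2 = 448
448 mod 77 = 63
Check: 63 mod 11 = 8 ✓, 63 mod 7 = 0 ✓

x ≡ 63 (mod 77)


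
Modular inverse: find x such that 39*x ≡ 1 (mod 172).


Use the extended Euclidean algorithm on (172, 39); each row r = 172*s + 39*t:
r=172, s=1, t=0
r=39, s=0, t=1
q=4: r=16, s=1, t=-4   [172*(1) + 39*(-4) = 16]
q=2: r=7, s=-2, t=9   [172*(-2) + 39*(9) = 7]
q=2: r=2, s=5, t=-22   [172*(5) + 39*(-22) = 2]
q=3: r=1, s=-17, t=75   [172*(-17) + 39*(75) = 1]
q=2: r=0, s=39, t=-172   [172*(39) + 39*(-172) = 0]
GCD = 1 with t = 75, so 39*(75) ≡ 1 (mod 172)
Inverse = 75 mod 172 = 75
Check: 39 * 75 = 2925 ≡ 1 (mod 172)

39^(-1) ≡ 75 (mod 172)


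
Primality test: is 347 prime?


Check divisors up to sqrt(347) = 18.6279
No divisors found.
347 is prime.

Yes, 347 is prime


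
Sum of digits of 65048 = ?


6 + 5 + 0 + 4 + 8 = 23


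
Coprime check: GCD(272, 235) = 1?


Euclidean algorithm:
272 = 1 * 235 + 37
235 = 6 * 37 + 13
37 = 2 * 13 + 11
13 = 1 * 11 + 2
11 = 5 * 2 + 1
2 = 2 * 1 + 0
GCD(272, 235) = 1

Yes, coprime (GCD = 1)


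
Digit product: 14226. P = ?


1 × 4 × 2 × 2 × 6 = 96


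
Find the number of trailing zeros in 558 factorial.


floor(558/5) = 111
floor(558/25) = 22
floor(558/125) = 4
Total = 137

137 trailing zeros


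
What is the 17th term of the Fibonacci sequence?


Sequence: 1, 1, 2, 3, 5, 8, 13, 21, 34, 55, 89, 144, 233, 377, 610, 987, 1597
F(17) = 1597


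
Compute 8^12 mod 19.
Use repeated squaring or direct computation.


8^1 mod 19 = 8
8^2 mod 19 = 7
8^3 mod 19 = 18
8^4 mod 19 = 11
8^5 mod 19 = 12
8^6 mod 19 = 1
8^7 mod 19 = 8
8^8 mod 19 = 7
8^9 mod 19 = 18
8^10 mod 19 = 11
8^11 mod 19 = 12
8^12 mod 19 = 1


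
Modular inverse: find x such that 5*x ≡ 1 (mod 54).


Use the extended Euclidean algorithm on (54, 5); each row r = 54*s + 5*t:
r=54, s=1, t=0
r=5, s=0, t=1
q=10: r=4, s=1, t=-10   [54*(1) + 5*(-10) = 4]
q=1: r=1, s=-1, t=11   [54*(-1) + 5*(11) = 1]
q=4: r=0, s=5, t=-54   [54*(5) + 5*(-54) = 0]
GCD = 1 with t = 11, so 5*(11) ≡ 1 (mod 54)
Inverse = 11 mod 54 = 11
Check: 5 * 11 = 55 ≡ 1 (mod 54)

5^(-1) ≡ 11 (mod 54)


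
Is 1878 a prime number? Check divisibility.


1878 / 2 = 939 (exact division)
1878 is NOT prime.

No, 1878 is not prime


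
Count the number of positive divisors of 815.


815 = 5^1 × 163^1
d(815) = (1+1) × (1+1) = 4

4 divisors


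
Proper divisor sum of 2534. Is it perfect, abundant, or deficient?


Proper divisors: 1, 2, 7, 14, 181, 362, 1267
Sum = 1 + 2 + 7 + 14 + 181 + 362 + 1267 = 1834
1834 < 2534 → deficient

s(2534) = 1834 (deficient)


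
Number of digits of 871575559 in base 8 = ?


871575559 in base 8 = 6374630007
Number of digits = 10

10 digits (base 8)


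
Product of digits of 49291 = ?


4 × 9 × 2 × 9 × 1 = 648


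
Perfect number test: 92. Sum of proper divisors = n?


Proper divisors of 92: 1, 2, 4, 23, 46
Sum = 1 + 2 + 4 + 23 + 46 = 76

No, 92 is not perfect (76 ≠ 92)


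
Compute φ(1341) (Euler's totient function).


1341 = 3^2 × 149
Prime factors: 3, 149
φ(1341) = 1341 × (1-1/3) × (1-1/149)
= 1341 × 2/3 × 148/149 = 888

φ(1341) = 888


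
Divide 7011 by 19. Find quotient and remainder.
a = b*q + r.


7011 = 19 * 369 + 0
Check: 7011 + 0 = 7011

q = 369, r = 0


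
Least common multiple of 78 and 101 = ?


GCD(78, 101) = 1
LCM = 78*101/1 = 7878/1 = 7878

LCM = 7878


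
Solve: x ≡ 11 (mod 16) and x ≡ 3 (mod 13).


M = 16*13 = 208
M1 = M/16 = 13, M2 = M/13 = 16
M1^(-1) mod 16 = 5, M2^(-1) mod 13 = 9
x = 11*13*5 + 3*16*9 = 1147
1147 mod 208 = 107
Check: 107 mod 16 = 11 ✓, 107 mod 13 = 3 ✓

x ≡ 107 (mod 208)


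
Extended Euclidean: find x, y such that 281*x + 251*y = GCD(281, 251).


Tabular extended Euclidean (each row: r = 281*s + 251*t):
r=281, s=1, t=0
r=251, s=0, t=1
q=1: r=30, s=1, t=-1   [281*(1) + 251*(-1) = 30]
q=8: r=11, s=-8, t=9   [281*(-8) + 251*(9) = 11]
q=2: r=8, s=17, t=-19   [281*(17) + 251*(-19) = 8]
q=1: r=3, s=-25, t=28   [281*(-25) + 251*(28) = 3]
q=2: r=2, s=67, t=-75   [281*(67) + 251*(-75) = 2]
q=1: r=1, s=-92, t=103   [281*(-92) + 251*(103) = 1]
q=2: r=0, s=251, t=-281   [281*(251) + 251*(-281) = 0]
GCD = 1; from the row with r=1: x=-92, y=103
Check: 281*(-92) + 251*(103) = -25852 + 25853 = 1

GCD = 1, x = -92, y = 103


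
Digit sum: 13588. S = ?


1 + 3 + 5 + 8 + 8 = 25


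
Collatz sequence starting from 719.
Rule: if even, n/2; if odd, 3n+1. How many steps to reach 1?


719 → 2158 → 1079 → 3238 → 1619 → 4858 → 2429 → 7288 → 3644 → 1822 → 911 → 2734 → 1367 → 4102 → 2051 → 6154 → 3077 → 9232 → 4616 → 2308 → 1154 → 577 → 1732 → 866 → 433 → 1300 → 650 → 325 → 976 → 488 → 244 → 122 → 61 → 184 → 92 → 46 → 23 → 70 → 35 → 106 → 53 → 160 → 80 → 40 → 20 → 10 → 5 → 16 → 8 → 4 → 2 → 1
Total steps = 51

51 steps


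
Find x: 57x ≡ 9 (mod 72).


GCD(57, 72) = 3 divides 9
Divide: 19x ≡ 3 (mod 24)
x ≡ 9 (mod 24)


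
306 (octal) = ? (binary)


306 (base 8) = 198 (decimal)
198 (decimal) = 11000110 (base 2)


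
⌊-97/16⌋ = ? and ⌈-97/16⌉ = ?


-97/16 = -6.0625
floor = -7
ceil = -6

floor = -7, ceil = -6


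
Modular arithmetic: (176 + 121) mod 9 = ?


176 + 121 = 297
297 mod 9 = 0


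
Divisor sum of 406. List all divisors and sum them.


Divisors of 406: 1, 2, 7, 14, 29, 58, 203, 406
Sum = 1 + 2 + 7 + 14 + 29 + 58 + 203 + 406 = 720

σ(406) = 720


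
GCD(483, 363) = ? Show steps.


483 = 1 * 363 + 120
363 = 3 * 120 + 3
120 = 40 * 3 + 0
GCD = 3


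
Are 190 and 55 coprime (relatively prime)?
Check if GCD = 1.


Euclidean algorithm:
190 = 3 * 55 + 25
55 = 2 * 25 + 5
25 = 5 * 5 + 0
GCD(190, 55) = 5

No, not coprime (GCD = 5)


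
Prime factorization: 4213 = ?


4213 / 11 = 383
383 / 383 = 1
4213 = 11 × 383


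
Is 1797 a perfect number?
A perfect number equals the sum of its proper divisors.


Proper divisors of 1797: 1, 3, 599
Sum = 1 + 3 + 599 = 603

No, 1797 is not perfect (603 ≠ 1797)


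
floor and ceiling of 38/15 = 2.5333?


38/15 = 2.5333
floor = 2
ceil = 3

floor = 2, ceil = 3


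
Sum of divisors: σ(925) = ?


Divisors of 925: 1, 5, 25, 37, 185, 925
Sum = 1 + 5 + 25 + 37 + 185 + 925 = 1178

σ(925) = 1178


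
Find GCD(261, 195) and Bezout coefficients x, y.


Tabular extended Euclidean (each row: r = 261*s + 195*t):
r=261, s=1, t=0
r=195, s=0, t=1
q=1: r=66, s=1, t=-1   [261*(1) + 195*(-1) = 66]
q=2: r=63, s=-2, t=3   [261*(-2) + 195*(3) = 63]
q=1: r=3, s=3, t=-4   [261*(3) + 195*(-4) = 3]
q=21: r=0, s=-65, t=87   [261*(-65) + 195*(87) = 0]
GCD = 3; from the row with r=3: x=3, y=-4
Check: 261*(3) + 195*(-4) = 783 - 780 = 3

GCD = 3, x = 3, y = -4


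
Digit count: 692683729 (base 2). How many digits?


692683729 in base 2 = 101001010010011000001111010001
Number of digits = 30

30 digits (base 2)


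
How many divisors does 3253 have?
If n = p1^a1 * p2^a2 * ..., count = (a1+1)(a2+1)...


3253 = 3253^1
d(3253) = (1+1) = 2

2 divisors


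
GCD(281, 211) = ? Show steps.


281 = 1 * 211 + 70
211 = 3 * 70 + 1
70 = 70 * 1 + 0
GCD = 1


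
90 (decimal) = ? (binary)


90 (base 10) = 90 (decimal)
90 (decimal) = 1011010 (base 2)


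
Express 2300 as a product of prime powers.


2300 / 2 = 1150
1150 / 2 = 575
575 / 5 = 115
115 / 5 = 23
23 / 23 = 1
2300 = 2^2 × 5^2 × 23


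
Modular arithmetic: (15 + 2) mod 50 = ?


15 + 2 = 17
17 mod 50 = 17


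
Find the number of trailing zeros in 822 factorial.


floor(822/5) = 164
floor(822/25) = 32
floor(822/125) = 6
floor(822/625) = 1
Total = 203

203 trailing zeros


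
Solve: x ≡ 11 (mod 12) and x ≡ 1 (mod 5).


M = 12*5 = 60
M1 = M/12 = 5, M2 = M/5 = 12
M1^(-1) mod 12 = 5, M2^(-1) mod 5 = 3
x = 11*5*5 + 1*12*3 = 311
311 mod 60 = 11
Check: 11 mod 12 = 11 ✓, 11 mod 5 = 1 ✓

x ≡ 11 (mod 60)


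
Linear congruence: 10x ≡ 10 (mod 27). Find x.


GCD(10, 27) = 1, unique solution
a^(-1) mod 27 = 19
x = 19 * 10 mod 27 = 1

x ≡ 1 (mod 27)


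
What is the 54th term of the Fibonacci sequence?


Sequence: 1, 1, 2, 3, 5, 8, 13, 21, 34, 55, 89, 144, 233, 377, 610, 987, 1597, 2584, 4181, 6765, 10946, 17711, 28657, 46368, 75025, 121393, 196418, 317811, 514229, 832040, 1346269, 2178309, 3524578, 5702887, 9227465, 14930352, 24157817, 39088169, 63245986, 102334155, 165580141, 267914296, 433494437, 701408733, 1134903170, 1836311903, 2971215073, 4807526976, 7778742049, 12586269025, 20365011074, 32951280099, 53316291173, 86267571272
F(54) = 86267571272


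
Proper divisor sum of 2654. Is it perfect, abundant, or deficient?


Proper divisors: 1, 2, 1327
Sum = 1 + 2 + 1327 = 1330
1330 < 2654 → deficient

s(2654) = 1330 (deficient)


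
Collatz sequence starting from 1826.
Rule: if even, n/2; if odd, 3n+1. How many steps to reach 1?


1826 → 913 → 2740 → 1370 → 685 → 2056 → 1028 → 514 → 257 → 772 → 386 → 193 → 580 → 290 → 145 → 436 → 218 → 109 → 328 → 164 → 82 → 41 → 124 → 62 → 31 → 94 → 47 → 142 → 71 → 214 → 107 → 322 → 161 → 484 → 242 → 121 → 364 → 182 → 91 → 274 → 137 → 412 → 206 → 103 → 310 → 155 → 466 → 233 → 700 → 350 → 175 → 526 → 263 → 790 → 395 → 1186 → 593 → 1780 → 890 → 445 → 1336 → 668 → 334 → 167 → 502 → 251 → 754 → 377 → 1132 → 566 → 283 → 850 → 425 → 1276 → 638 → 319 → 958 → 479 → 1438 → 719 → 2158 → 1079 → 3238 → 1619 → 4858 → 2429 → 7288 → 3644 → 1822 → 911 → 2734 → 1367 → 4102 → 2051 → 6154 → 3077 → 9232 → 4616 → 2308 → 1154 → 577 → 1732 → 866 → 433 → 1300 → 650 → 325 → 976 → 488 → 244 → 122 → 61 → 184 → 92 → 46 → 23 → 70 → 35 → 106 → 53 → 160 → 80 → 40 → 20 → 10 → 5 → 16 → 8 → 4 → 2 → 1
Total steps = 130

130 steps


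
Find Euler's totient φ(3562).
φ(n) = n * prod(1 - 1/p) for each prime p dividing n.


3562 = 2 × 13 × 137
Prime factors: 2, 13, 137
φ(3562) = 3562 × (1-1/2) × (1-1/13) × (1-1/137)
= 3562 × 1/2 × 12/13 × 136/137 = 1632

φ(3562) = 1632


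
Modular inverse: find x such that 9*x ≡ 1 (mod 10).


Use the extended Euclidean algorithm on (10, 9); each row r = 10*s + 9*t:
r=10, s=1, t=0
r=9, s=0, t=1
q=1: r=1, s=1, t=-1   [10*(1) + 9*(-1) = 1]
q=9: r=0, s=-9, t=10   [10*(-9) + 9*(10) = 0]
GCD = 1 with t = -1, so 9*(-1) ≡ 1 (mod 10)
Inverse = -1 mod 10 = 9
Check: 9 * 9 = 81 ≡ 1 (mod 10)

9^(-1) ≡ 9 (mod 10)


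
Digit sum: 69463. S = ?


6 + 9 + 4 + 6 + 3 = 28


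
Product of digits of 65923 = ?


6 × 5 × 9 × 2 × 3 = 1620


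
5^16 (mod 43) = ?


5^1 mod 43 = 5
5^2 mod 43 = 25
5^3 mod 43 = 39
5^4 mod 43 = 23
5^5 mod 43 = 29
5^6 mod 43 = 16
5^7 mod 43 = 37
5^8 mod 43 = 13
5^9 mod 43 = 22
5^10 mod 43 = 24
5^11 mod 43 = 34
5^12 mod 43 = 41
5^13 mod 43 = 33
5^14 mod 43 = 36
5^15 mod 43 = 8
5^16 mod 43 = 40


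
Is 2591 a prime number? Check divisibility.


Check divisors up to sqrt(2591) = 50.9019
No divisors found.
2591 is prime.

Yes, 2591 is prime


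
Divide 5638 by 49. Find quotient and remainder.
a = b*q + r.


5638 = 49 * 115 + 3
Check: 5635 + 3 = 5638

q = 115, r = 3


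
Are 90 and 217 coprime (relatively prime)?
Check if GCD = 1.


Euclidean algorithm:
217 = 2 * 90 + 37
90 = 2 * 37 + 16
37 = 2 * 16 + 5
16 = 3 * 5 + 1
5 = 5 * 1 + 0
GCD(90, 217) = 1

Yes, coprime (GCD = 1)


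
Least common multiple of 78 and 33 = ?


GCD(78, 33) = 3
LCM = 78*33/3 = 2574/3 = 858

LCM = 858


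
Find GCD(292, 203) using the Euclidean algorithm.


292 = 1 * 203 + 89
203 = 2 * 89 + 25
89 = 3 * 25 + 14
25 = 1 * 14 + 11
14 = 1 * 11 + 3
11 = 3 * 3 + 2
3 = 1 * 2 + 1
2 = 2 * 1 + 0
GCD = 1


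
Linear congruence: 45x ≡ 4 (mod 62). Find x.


GCD(45, 62) = 1, unique solution
a^(-1) mod 62 = 51
x = 51 * 4 mod 62 = 18

x ≡ 18 (mod 62)


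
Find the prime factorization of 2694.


2694 / 2 = 1347
1347 / 3 = 449
449 / 449 = 1
2694 = 2 × 3 × 449


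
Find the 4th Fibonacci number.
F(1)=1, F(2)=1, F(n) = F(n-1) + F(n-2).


Sequence: 1, 1, 2, 3
F(4) = 3


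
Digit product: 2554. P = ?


2 × 5 × 5 × 4 = 200


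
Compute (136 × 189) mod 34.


136 × 189 = 25704
25704 mod 34 = 0


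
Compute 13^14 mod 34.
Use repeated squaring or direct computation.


13^1 mod 34 = 13
13^2 mod 34 = 33
13^3 mod 34 = 21
13^4 mod 34 = 1
13^5 mod 34 = 13
13^6 mod 34 = 33
13^7 mod 34 = 21
13^8 mod 34 = 1
13^9 mod 34 = 13
13^10 mod 34 = 33
13^11 mod 34 = 21
13^12 mod 34 = 1
13^13 mod 34 = 13
13^14 mod 34 = 33


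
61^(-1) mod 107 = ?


Use the extended Euclidean algorithm on (107, 61); each row r = 107*s + 61*t:
r=107, s=1, t=0
r=61, s=0, t=1
q=1: r=46, s=1, t=-1   [107*(1) + 61*(-1) = 46]
q=1: r=15, s=-1, t=2   [107*(-1) + 61*(2) = 15]
q=3: r=1, s=4, t=-7   [107*(4) + 61*(-7) = 1]
q=15: r=0, s=-61, t=107   [107*(-61) + 61*(107) = 0]
GCD = 1 with t = -7, so 61*(-7) ≡ 1 (mod 107)
Inverse = -7 mod 107 = 100
Check: 61 * 100 = 6100 ≡ 1 (mod 107)

61^(-1) ≡ 100 (mod 107)


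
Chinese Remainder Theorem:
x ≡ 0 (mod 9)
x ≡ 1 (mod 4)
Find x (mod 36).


M = 9*4 = 36
M1 = M/9 = 4, M2 = M/4 = 9
M1^(-1) mod 9 = 7, M2^(-1) mod 4 = 1
x = 0*4*7 + 1*9*1 = 9
9 mod 36 = 9
Check: 9 mod 9 = 0 ✓, 9 mod 4 = 1 ✓

x ≡ 9 (mod 36)


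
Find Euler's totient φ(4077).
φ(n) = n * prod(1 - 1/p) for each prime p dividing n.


4077 = 3^3 × 151
Prime factors: 3, 151
φ(4077) = 4077 × (1-1/3) × (1-1/151)
= 4077 × 2/3 × 150/151 = 2700

φ(4077) = 2700


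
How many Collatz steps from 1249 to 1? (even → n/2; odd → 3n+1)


1249 → 3748 → 1874 → 937 → 2812 → 1406 → 703 → 2110 → 1055 → 3166 → 1583 → 4750 → 2375 → 7126 → 3563 → 10690 → 5345 → 16036 → 8018 → 4009 → 12028 → 6014 → 3007 → 9022 → 4511 → 13534 → 6767 → 20302 → 10151 → 30454 → 15227 → 45682 → 22841 → 68524 → 34262 → 17131 → 51394 → 25697 → 77092 → 38546 → 19273 → 57820 → 28910 → 14455 → 43366 → 21683 → 65050 → 32525 → 97576 → 48788 → 24394 → 12197 → 36592 → 18296 → 9148 → 4574 → 2287 → 6862 → 3431 → 10294 → 5147 → 15442 → 7721 → 23164 → 11582 → 5791 → 17374 → 8687 → 26062 → 13031 → 39094 → 19547 → 58642 → 29321 → 87964 → 43982 → 21991 → 65974 → 32987 → 98962 → 49481 → 148444 → 74222 → 37111 → 111334 → 55667 → 167002 → 83501 → 250504 → 125252 → 62626 → 31313 → 93940 → 46970 → 23485 → 70456 → 35228 → 17614 → 8807 → 26422 → 13211 → 39634 → 19817 → 59452 → 29726 → 14863 → 44590 → 22295 → 66886 → 33443 → 100330 → 50165 → 150496 → 75248 → 37624 → 18812 → 9406 → 4703 → 14110 → 7055 → 21166 → 10583 → 31750 → 15875 → 47626 → 23813 → 71440 → 35720 → 17860 → 8930 → 4465 → 13396 → 6698 → 3349 → 10048 → 5024 → 2512 → 1256 → 628 → 314 → 157 → 472 → 236 → 118 → 59 → 178 → 89 → 268 → 134 → 67 → 202 → 101 → 304 → 152 → 76 → 38 → 19 → 58 → 29 → 88 → 44 → 22 → 11 → 34 → 17 → 52 → 26 → 13 → 40 → 20 → 10 → 5 → 16 → 8 → 4 → 2 → 1
Total steps = 176

176 steps


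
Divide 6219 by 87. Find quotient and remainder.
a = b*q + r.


6219 = 87 * 71 + 42
Check: 6177 + 42 = 6219

q = 71, r = 42


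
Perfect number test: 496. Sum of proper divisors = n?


Proper divisors of 496: 1, 2, 4, 8, 16, 31, 62, 124, 248
Sum = 1 + 2 + 4 + 8 + 16 + 31 + 62 + 124 + 248 = 496

Yes, 496 is perfect (496 = 496)


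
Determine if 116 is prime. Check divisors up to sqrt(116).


116 / 2 = 58 (exact division)
116 is NOT prime.

No, 116 is not prime


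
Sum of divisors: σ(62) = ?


Divisors of 62: 1, 2, 31, 62
Sum = 1 + 2 + 31 + 62 = 96

σ(62) = 96


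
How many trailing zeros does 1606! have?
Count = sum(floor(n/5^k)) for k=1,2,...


floor(1606/5) = 321
floor(1606/25) = 64
floor(1606/125) = 12
floor(1606/625) = 2
Total = 399

399 trailing zeros


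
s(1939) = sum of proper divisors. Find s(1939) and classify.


Proper divisors: 1, 7, 277
Sum = 1 + 7 + 277 = 285
285 < 1939 → deficient

s(1939) = 285 (deficient)


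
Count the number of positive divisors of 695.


695 = 5^1 × 139^1
d(695) = (1+1) × (1+1) = 4

4 divisors


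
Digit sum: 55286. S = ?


5 + 5 + 2 + 8 + 6 = 26


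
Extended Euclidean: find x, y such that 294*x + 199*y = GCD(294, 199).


Tabular extended Euclidean (each row: r = 294*s + 199*t):
r=294, s=1, t=0
r=199, s=0, t=1
q=1: r=95, s=1, t=-1   [294*(1) + 199*(-1) = 95]
q=2: r=9, s=-2, t=3   [294*(-2) + 199*(3) = 9]
q=10: r=5, s=21, t=-31   [294*(21) + 199*(-31) = 5]
q=1: r=4, s=-23, t=34   [294*(-23) + 199*(34) = 4]
q=1: r=1, s=44, t=-65   [294*(44) + 199*(-65) = 1]
q=4: r=0, s=-199, t=294   [294*(-199) + 199*(294) = 0]
GCD = 1; from the row with r=1: x=44, y=-65
Check: 294*(44) + 199*(-65) = 12936 - 12935 = 1

GCD = 1, x = 44, y = -65


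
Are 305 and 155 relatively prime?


Euclidean algorithm:
305 = 1 * 155 + 150
155 = 1 * 150 + 5
150 = 30 * 5 + 0
GCD(305, 155) = 5

No, not coprime (GCD = 5)


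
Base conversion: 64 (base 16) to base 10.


64 (base 16) = 100 (decimal)
100 (decimal) = 100 (base 10)


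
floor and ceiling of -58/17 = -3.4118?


-58/17 = -3.4118
floor = -4
ceil = -3

floor = -4, ceil = -3


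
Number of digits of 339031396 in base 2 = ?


339031396 in base 2 = 10100001101010011010101100100
Number of digits = 29

29 digits (base 2)


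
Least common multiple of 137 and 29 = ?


GCD(137, 29) = 1
LCM = 137*29/1 = 3973/1 = 3973

LCM = 3973


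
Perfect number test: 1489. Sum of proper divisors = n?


Proper divisors of 1489: 1
Sum = 1 = 1

No, 1489 is not perfect (1 ≠ 1489)


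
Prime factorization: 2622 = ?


2622 / 2 = 1311
1311 / 3 = 437
437 / 19 = 23
23 / 23 = 1
2622 = 2 × 3 × 19 × 23


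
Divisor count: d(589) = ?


589 = 19^1 × 31^1
d(589) = (1+1) × (1+1) = 4

4 divisors


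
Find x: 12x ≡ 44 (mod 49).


GCD(12, 49) = 1, unique solution
a^(-1) mod 49 = 45
x = 45 * 44 mod 49 = 20

x ≡ 20 (mod 49)


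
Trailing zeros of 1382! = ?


floor(1382/5) = 276
floor(1382/25) = 55
floor(1382/125) = 11
floor(1382/625) = 2
Total = 344

344 trailing zeros


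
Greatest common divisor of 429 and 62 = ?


429 = 6 * 62 + 57
62 = 1 * 57 + 5
57 = 11 * 5 + 2
5 = 2 * 2 + 1
2 = 2 * 1 + 0
GCD = 1


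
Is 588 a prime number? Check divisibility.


588 / 2 = 294 (exact division)
588 is NOT prime.

No, 588 is not prime


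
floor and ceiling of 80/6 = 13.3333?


80/6 = 13.3333
floor = 13
ceil = 14

floor = 13, ceil = 14


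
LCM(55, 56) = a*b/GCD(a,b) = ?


GCD(55, 56) = 1
LCM = 55*56/1 = 3080/1 = 3080

LCM = 3080


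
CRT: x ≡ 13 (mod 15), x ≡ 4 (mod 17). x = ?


M = 15*17 = 255
M1 = M/15 = 17, M2 = M/17 = 15
M1^(-1) mod 15 = 8, M2^(-1) mod 17 = 8
x = 13*17*8 + 4*15*8 = 2248
2248 mod 255 = 208
Check: 208 mod 15 = 13 ✓, 208 mod 17 = 4 ✓

x ≡ 208 (mod 255)


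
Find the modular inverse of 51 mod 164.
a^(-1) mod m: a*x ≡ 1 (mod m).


Use the extended Euclidean algorithm on (164, 51); each row r = 164*s + 51*t:
r=164, s=1, t=0
r=51, s=0, t=1
q=3: r=11, s=1, t=-3   [164*(1) + 51*(-3) = 11]
q=4: r=7, s=-4, t=13   [164*(-4) + 51*(13) = 7]
q=1: r=4, s=5, t=-16   [164*(5) + 51*(-16) = 4]
q=1: r=3, s=-9, t=29   [164*(-9) + 51*(29) = 3]
q=1: r=1, s=14, t=-45   [164*(14) + 51*(-45) = 1]
q=3: r=0, s=-51, t=164   [164*(-51) + 51*(164) = 0]
GCD = 1 with t = -45, so 51*(-45) ≡ 1 (mod 164)
Inverse = -45 mod 164 = 119
Check: 51 * 119 = 6069 ≡ 1 (mod 164)

51^(-1) ≡ 119 (mod 164)


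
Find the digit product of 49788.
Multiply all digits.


4 × 9 × 7 × 8 × 8 = 16128


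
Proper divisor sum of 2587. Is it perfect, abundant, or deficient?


Proper divisors: 1, 13, 199
Sum = 1 + 13 + 199 = 213
213 < 2587 → deficient

s(2587) = 213 (deficient)


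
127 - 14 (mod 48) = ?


127 - 14 = 113
113 mod 48 = 17


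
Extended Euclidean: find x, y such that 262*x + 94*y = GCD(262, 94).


Tabular extended Euclidean (each row: r = 262*s + 94*t):
r=262, s=1, t=0
r=94, s=0, t=1
q=2: r=74, s=1, t=-2   [262*(1) + 94*(-2) = 74]
q=1: r=20, s=-1, t=3   [262*(-1) + 94*(3) = 20]
q=3: r=14, s=4, t=-11   [262*(4) + 94*(-11) = 14]
q=1: r=6, s=-5, t=14   [262*(-5) + 94*(14) = 6]
q=2: r=2, s=14, t=-39   [262*(14) + 94*(-39) = 2]
q=3: r=0, s=-47, t=131   [262*(-47) + 94*(131) = 0]
GCD = 2; from the row with r=2: x=14, y=-39
Check: 262*(14) + 94*(-39) = 3668 - 3666 = 2

GCD = 2, x = 14, y = -39


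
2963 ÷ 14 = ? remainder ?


2963 = 14 * 211 + 9
Check: 2954 + 9 = 2963

q = 211, r = 9


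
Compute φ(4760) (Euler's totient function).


4760 = 2^3 × 5 × 7 × 17
Prime factors: 2, 5, 7, 17
φ(4760) = 4760 × (1-1/2) × (1-1/5) × (1-1/7) × (1-1/17)
= 4760 × 1/2 × 4/5 × 6/7 × 16/17 = 1536

φ(4760) = 1536


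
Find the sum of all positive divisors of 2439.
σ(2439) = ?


Divisors of 2439: 1, 3, 9, 271, 813, 2439
Sum = 1 + 3 + 9 + 271 + 813 + 2439 = 3536

σ(2439) = 3536


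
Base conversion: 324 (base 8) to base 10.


324 (base 8) = 212 (decimal)
212 (decimal) = 212 (base 10)


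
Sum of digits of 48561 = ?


4 + 8 + 5 + 6 + 1 = 24


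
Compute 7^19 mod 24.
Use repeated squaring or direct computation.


7^1 mod 24 = 7
7^2 mod 24 = 1
7^3 mod 24 = 7
7^4 mod 24 = 1
7^5 mod 24 = 7
7^6 mod 24 = 1
7^7 mod 24 = 7
7^8 mod 24 = 1
7^9 mod 24 = 7
7^10 mod 24 = 1
7^11 mod 24 = 7
7^12 mod 24 = 1
7^13 mod 24 = 7
7^14 mod 24 = 1
7^15 mod 24 = 7
7^16 mod 24 = 1
7^17 mod 24 = 7
7^18 mod 24 = 1
7^19 mod 24 = 7


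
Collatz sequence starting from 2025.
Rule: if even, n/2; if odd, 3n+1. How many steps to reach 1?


2025 → 6076 → 3038 → 1519 → 4558 → 2279 → 6838 → 3419 → 10258 → 5129 → 15388 → 7694 → 3847 → 11542 → 5771 → 17314 → 8657 → 25972 → 12986 → 6493 → 19480 → 9740 → 4870 → 2435 → 7306 → 3653 → 10960 → 5480 → 2740 → 1370 → 685 → 2056 → 1028 → 514 → 257 → 772 → 386 → 193 → 580 → 290 → 145 → 436 → 218 → 109 → 328 → 164 → 82 → 41 → 124 → 62 → 31 → 94 → 47 → 142 → 71 → 214 → 107 → 322 → 161 → 484 → 242 → 121 → 364 → 182 → 91 → 274 → 137 → 412 → 206 → 103 → 310 → 155 → 466 → 233 → 700 → 350 → 175 → 526 → 263 → 790 → 395 → 1186 → 593 → 1780 → 890 → 445 → 1336 → 668 → 334 → 167 → 502 → 251 → 754 → 377 → 1132 → 566 → 283 → 850 → 425 → 1276 → 638 → 319 → 958 → 479 → 1438 → 719 → 2158 → 1079 → 3238 → 1619 → 4858 → 2429 → 7288 → 3644 → 1822 → 911 → 2734 → 1367 → 4102 → 2051 → 6154 → 3077 → 9232 → 4616 → 2308 → 1154 → 577 → 1732 → 866 → 433 → 1300 → 650 → 325 → 976 → 488 → 244 → 122 → 61 → 184 → 92 → 46 → 23 → 70 → 35 → 106 → 53 → 160 → 80 → 40 → 20 → 10 → 5 → 16 → 8 → 4 → 2 → 1
Total steps = 156

156 steps


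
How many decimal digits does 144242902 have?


144242902 has 9 digits in base 10
floor(log10(144242902)) + 1 = floor(8.1591) + 1 = 9

9 digits (base 10)


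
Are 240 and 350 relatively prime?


Euclidean algorithm:
350 = 1 * 240 + 110
240 = 2 * 110 + 20
110 = 5 * 20 + 10
20 = 2 * 10 + 0
GCD(240, 350) = 10

No, not coprime (GCD = 10)


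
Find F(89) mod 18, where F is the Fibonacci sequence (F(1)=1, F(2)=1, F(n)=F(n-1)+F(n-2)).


F(k) mod 18 for k=1..89:
1, 1, 2, 3, 5, 8, 13, 3, 16, 1, 17, 0, 17, 17, 16, 15, 13, 10, 5, 15, 2, 17, 1, 0, 1, 1, 2, 3, 5, 8, 13, 3, 16, 1, 17, 0, 17, 17, 16, 15, 13, 10, 5, 15, 2, 17, 1, 0, 1, 1, 2, 3, 5, 8, 13, 3, 16, 1, 17, 0, 17, 17, 16, 15, 13, 10, 5, 15, 2, 17, 1, 0, 1, 1, 2, 3, 5, 8, 13, 3, 16, 1, 17, 0, 17, 17, 16, 15, 13
F(89) mod 18 = 13


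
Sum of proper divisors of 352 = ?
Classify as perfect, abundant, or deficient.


Proper divisors: 1, 2, 4, 8, 11, 16, 22, 32, 44, 88, 176
Sum = 1 + 2 + 4 + 8 + 11 + 16 + 22 + 32 + 44 + 88 + 176 = 404
404 > 352 → abundant

s(352) = 404 (abundant)


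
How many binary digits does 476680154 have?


476680154 in base 2 = 11100011010011000111111011010
Number of digits = 29

29 digits (base 2)


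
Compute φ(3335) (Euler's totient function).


3335 = 5 × 23 × 29
Prime factors: 5, 23, 29
φ(3335) = 3335 × (1-1/5) × (1-1/23) × (1-1/29)
= 3335 × 4/5 × 22/23 × 28/29 = 2464

φ(3335) = 2464


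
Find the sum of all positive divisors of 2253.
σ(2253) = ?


Divisors of 2253: 1, 3, 751, 2253
Sum = 1 + 3 + 751 + 2253 = 3008

σ(2253) = 3008


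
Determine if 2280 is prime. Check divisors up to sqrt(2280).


2280 / 2 = 1140 (exact division)
2280 is NOT prime.

No, 2280 is not prime


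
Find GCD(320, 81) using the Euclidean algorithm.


320 = 3 * 81 + 77
81 = 1 * 77 + 4
77 = 19 * 4 + 1
4 = 4 * 1 + 0
GCD = 1


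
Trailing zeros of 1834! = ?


floor(1834/5) = 366
floor(1834/25) = 73
floor(1834/125) = 14
floor(1834/625) = 2
Total = 455

455 trailing zeros


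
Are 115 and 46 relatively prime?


Euclidean algorithm:
115 = 2 * 46 + 23
46 = 2 * 23 + 0
GCD(115, 46) = 23

No, not coprime (GCD = 23)


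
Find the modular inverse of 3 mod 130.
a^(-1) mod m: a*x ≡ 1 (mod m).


Use the extended Euclidean algorithm on (130, 3); each row r = 130*s + 3*t:
r=130, s=1, t=0
r=3, s=0, t=1
q=43: r=1, s=1, t=-43   [130*(1) + 3*(-43) = 1]
q=3: r=0, s=-3, t=130   [130*(-3) + 3*(130) = 0]
GCD = 1 with t = -43, so 3*(-43) ≡ 1 (mod 130)
Inverse = -43 mod 130 = 87
Check: 3 * 87 = 261 ≡ 1 (mod 130)

3^(-1) ≡ 87 (mod 130)


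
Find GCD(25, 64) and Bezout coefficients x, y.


Tabular extended Euclidean (each row: r = 25*s + 64*t):
r=25, s=1, t=0
r=64, s=0, t=1
q=0: r=25, s=1, t=0   [25*(1) + 64*(0) = 25]
q=2: r=14, s=-2, t=1   [25*(-2) + 64*(1) = 14]
q=1: r=11, s=3, t=-1   [25*(3) + 64*(-1) = 11]
q=1: r=3, s=-5, t=2   [25*(-5) + 64*(2) = 3]
q=3: r=2, s=18, t=-7   [25*(18) + 64*(-7) = 2]
q=1: r=1, s=-23, t=9   [25*(-23) + 64*(9) = 1]
q=2: r=0, s=64, t=-25   [25*(64) + 64*(-25) = 0]
GCD = 1; from the row with r=1: x=-23, y=9
Check: 25*(-23) + 64*(9) = -575 + 576 = 1

GCD = 1, x = -23, y = 9


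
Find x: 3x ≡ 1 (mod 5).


GCD(3, 5) = 1, unique solution
a^(-1) mod 5 = 2
x = 2 * 1 mod 5 = 2

x ≡ 2 (mod 5)


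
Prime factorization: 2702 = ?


2702 / 2 = 1351
1351 / 7 = 193
193 / 193 = 1
2702 = 2 × 7 × 193


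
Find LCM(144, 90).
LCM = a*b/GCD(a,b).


GCD(144, 90) = 18
LCM = 144*90/18 = 12960/18 = 720

LCM = 720


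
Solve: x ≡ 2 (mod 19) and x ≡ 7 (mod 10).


M = 19*10 = 190
M1 = M/19 = 10, M2 = M/10 = 19
M1^(-1) mod 19 = 2, M2^(-1) mod 10 = 9
x = 2*10*2 + 7*19*9 = 1237
1237 mod 190 = 97
Check: 97 mod 19 = 2 ✓, 97 mod 10 = 7 ✓

x ≡ 97 (mod 190)


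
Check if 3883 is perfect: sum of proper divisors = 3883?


Proper divisors of 3883: 1, 11, 353
Sum = 1 + 11 + 353 = 365

No, 3883 is not perfect (365 ≠ 3883)


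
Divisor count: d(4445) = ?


4445 = 5^1 × 7^1 × 127^1
d(4445) = (1+1) × (1+1) × (1+1) = 8

8 divisors


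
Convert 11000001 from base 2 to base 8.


11000001 (base 2) = 193 (decimal)
193 (decimal) = 301 (base 8)


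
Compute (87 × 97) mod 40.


87 × 97 = 8439
8439 mod 40 = 39


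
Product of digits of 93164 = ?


9 × 3 × 1 × 6 × 4 = 648


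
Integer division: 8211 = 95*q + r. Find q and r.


8211 = 95 * 86 + 41
Check: 8170 + 41 = 8211

q = 86, r = 41


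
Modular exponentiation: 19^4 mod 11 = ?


19^1 mod 11 = 8
19^2 mod 11 = 9
19^3 mod 11 = 6
19^4 mod 11 = 4


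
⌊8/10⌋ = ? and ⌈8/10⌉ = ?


8/10 = 0.8000
floor = 0
ceil = 1

floor = 0, ceil = 1


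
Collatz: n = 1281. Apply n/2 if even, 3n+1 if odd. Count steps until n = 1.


1281 → 3844 → 1922 → 961 → 2884 → 1442 → 721 → 2164 → 1082 → 541 → 1624 → 812 → 406 → 203 → 610 → 305 → 916 → 458 → 229 → 688 → 344 → 172 → 86 → 43 → 130 → 65 → 196 → 98 → 49 → 148 → 74 → 37 → 112 → 56 → 28 → 14 → 7 → 22 → 11 → 34 → 17 → 52 → 26 → 13 → 40 → 20 → 10 → 5 → 16 → 8 → 4 → 2 → 1
Total steps = 52

52 steps


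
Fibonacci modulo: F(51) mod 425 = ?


F(k) mod 425 for k=1..51:
1, 1, 2, 3, 5, 8, 13, 21, 34, 55, 89, 144, 233, 377, 185, 137, 322, 34, 356, 390, 321, 286, 182, 43, 225, 268, 68, 336, 404, 315, 294, 184, 53, 237, 290, 102, 392, 69, 36, 105, 141, 246, 387, 208, 170, 378, 123, 76, 199, 275, 49
F(51) mod 425 = 49


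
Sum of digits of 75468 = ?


7 + 5 + 4 + 6 + 8 = 30


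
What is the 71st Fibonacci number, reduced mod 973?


F(k) mod 973 for k=1..71:
1, 1, 2, 3, 5, 8, 13, 21, 34, 55, 89, 144, 233, 377, 610, 14, 624, 638, 289, 927, 243, 197, 440, 637, 104, 741, 845, 613, 485, 125, 610, 735, 372, 134, 506, 640, 173, 813, 13, 826, 839, 692, 558, 277, 835, 139, 1, 140, 141, 281, 422, 703, 152, 855, 34, 889, 923, 839, 789, 655, 471, 153, 624, 777, 428, 232, 660, 892, 579, 498, 104
F(71) mod 973 = 104


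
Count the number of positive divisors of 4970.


4970 = 2^1 × 5^1 × 7^1 × 71^1
d(4970) = (1+1) × (1+1) × (1+1) × (1+1) = 16

16 divisors


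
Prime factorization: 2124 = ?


2124 / 2 = 1062
1062 / 2 = 531
531 / 3 = 177
177 / 3 = 59
59 / 59 = 1
2124 = 2^2 × 3^2 × 59


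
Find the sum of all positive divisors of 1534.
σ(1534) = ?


Divisors of 1534: 1, 2, 13, 26, 59, 118, 767, 1534
Sum = 1 + 2 + 13 + 26 + 59 + 118 + 767 + 1534 = 2520

σ(1534) = 2520


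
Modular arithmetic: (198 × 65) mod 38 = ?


198 × 65 = 12870
12870 mod 38 = 26


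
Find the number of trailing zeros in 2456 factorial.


floor(2456/5) = 491
floor(2456/25) = 98
floor(2456/125) = 19
floor(2456/625) = 3
Total = 611

611 trailing zeros


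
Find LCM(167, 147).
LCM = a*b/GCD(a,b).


GCD(167, 147) = 1
LCM = 167*147/1 = 24549/1 = 24549

LCM = 24549


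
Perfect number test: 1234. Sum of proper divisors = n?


Proper divisors of 1234: 1, 2, 617
Sum = 1 + 2 + 617 = 620

No, 1234 is not perfect (620 ≠ 1234)
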